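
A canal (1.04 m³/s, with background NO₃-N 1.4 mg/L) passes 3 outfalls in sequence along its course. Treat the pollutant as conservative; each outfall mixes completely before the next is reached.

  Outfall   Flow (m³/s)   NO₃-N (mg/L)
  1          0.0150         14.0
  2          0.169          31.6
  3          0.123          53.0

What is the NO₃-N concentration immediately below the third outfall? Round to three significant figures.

After outfall 1: Q = 1.040 + 0.01500 = 1.055 m³/s; C = (1.040·1.400 + 0.01500·14.00)/1.055 = 1.579 mg/L.
After outfall 2: Q = 1.055 + 0.1690 = 1.224 m³/s; C = (1.055·1.579 + 0.1690·31.60)/1.224 = 5.724 mg/L.
After outfall 3: Q = 1.224 + 0.1230 = 1.347 m³/s; C = (1.224·5.724 + 0.1230·53.00)/1.347 = 10.04 mg/L.

10.0 mg/L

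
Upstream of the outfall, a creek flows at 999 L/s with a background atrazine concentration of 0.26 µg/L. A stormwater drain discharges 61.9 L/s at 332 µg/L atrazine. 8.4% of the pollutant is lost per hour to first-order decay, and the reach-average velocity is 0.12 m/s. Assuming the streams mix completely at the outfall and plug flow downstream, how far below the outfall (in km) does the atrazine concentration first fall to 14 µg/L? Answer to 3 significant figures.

1.66 km

Mass balance: C = (999.0·0.2600 + 61.90·332.0) / 1061 = 20810/1061 = 19.62 µg/L.
8.4%/h lost → k = −ln(1 − 0.084) = 0.08774 h⁻¹.
Set 19.62·exp(−k·t) = 14 → t = ln(19.62/14)/k = 13840 s = 3.844 h.
Distance = v·t = 0.12·13840 = 1661 m = 1.661 km.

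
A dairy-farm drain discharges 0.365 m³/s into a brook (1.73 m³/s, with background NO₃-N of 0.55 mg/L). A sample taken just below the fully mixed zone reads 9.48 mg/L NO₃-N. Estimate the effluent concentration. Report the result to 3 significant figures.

Mass balance: 1.730·0.5500 + 0.3650·Cₑ = 2.095·9.480
→ Cₑ = (2.095·9.480 − 1.730·0.5500) / 0.3650 = 51.81 mg/L.

51.8 mg/L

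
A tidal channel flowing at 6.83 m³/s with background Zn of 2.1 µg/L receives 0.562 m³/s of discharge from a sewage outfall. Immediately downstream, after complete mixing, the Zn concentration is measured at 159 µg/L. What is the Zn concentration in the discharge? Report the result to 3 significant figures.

Mass balance: 6.830·2.100 + 0.5620·Cₑ = 7.392·159.0
→ Cₑ = (7.392·159.0 − 6.830·2.100) / 0.5620 = 2066 µg/L.

2070 µg/L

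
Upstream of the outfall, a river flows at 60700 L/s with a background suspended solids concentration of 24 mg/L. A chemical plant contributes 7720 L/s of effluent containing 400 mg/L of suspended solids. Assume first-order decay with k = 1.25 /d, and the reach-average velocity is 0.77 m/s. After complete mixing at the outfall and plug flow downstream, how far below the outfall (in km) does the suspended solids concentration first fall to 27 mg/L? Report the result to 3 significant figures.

47.9 km

Conservation of mass: C = (60700·24.00 + 7720·400.0) / 68420 = 4545000/68420 = 66.43 mg/L.
Set 66.43·exp(−k·t) = 27 → t = ln(66.43/27)/k = 62220 s = 17.28 h.
Distance = v·t = 0.77·62220 = 47910 m = 47.91 km.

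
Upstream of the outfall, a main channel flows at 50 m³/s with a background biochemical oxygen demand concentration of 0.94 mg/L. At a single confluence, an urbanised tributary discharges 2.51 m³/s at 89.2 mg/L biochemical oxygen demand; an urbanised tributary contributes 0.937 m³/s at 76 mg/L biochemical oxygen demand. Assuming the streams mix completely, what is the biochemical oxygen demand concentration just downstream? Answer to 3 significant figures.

Flow-weighted average: C = (50.00·0.9400 + 2.510·89.20 + 0.9370·76.00) / 53.45 = 342.1/53.45 = 6.401 mg/L.

6.40 mg/L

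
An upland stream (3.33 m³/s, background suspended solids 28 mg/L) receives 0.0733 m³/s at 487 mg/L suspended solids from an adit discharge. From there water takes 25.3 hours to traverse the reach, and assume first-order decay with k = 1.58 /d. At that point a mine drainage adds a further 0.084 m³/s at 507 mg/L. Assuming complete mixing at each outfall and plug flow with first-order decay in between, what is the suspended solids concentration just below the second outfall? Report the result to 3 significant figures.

Mass balance: C = (3.330·28.00 + 0.07330·487.0) / 3.403 = 128.9/3.403 = 37.89 mg/L; combined flow 3.403 m³/s.
Applying C = C₀e^(−kt): 37.89 × 0.1891 = 7.163 mg/L.
At the second outfall, C = (3.403·7.163 + 0.08400·507.0) / (3.403 + 0.08400) = 19.20 mg/L.

19.2 mg/L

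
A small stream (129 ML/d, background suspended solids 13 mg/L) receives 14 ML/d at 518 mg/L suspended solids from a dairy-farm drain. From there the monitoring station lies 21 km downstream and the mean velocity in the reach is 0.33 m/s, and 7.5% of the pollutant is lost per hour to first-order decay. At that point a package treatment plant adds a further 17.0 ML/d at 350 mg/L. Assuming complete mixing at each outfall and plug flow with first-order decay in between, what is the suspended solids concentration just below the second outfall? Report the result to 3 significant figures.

51.3 mg/L

Flow-weighted average: C = (129.0·13.00 + 14.00·518.0) / 143.0 = 8929/143.0 = 62.44 mg/L; combined flow 143.0 ML/d.
Travel time t = 21·1000 / 0.33 = 63640 s = 17.68 h.
7.5%/h lost → k = −ln(1 − 0.075) = 0.07796 h⁻¹.
Decay over the reach: 62.44·exp(−kt) = 62.44·0.2521 = 15.74 mg/L.
At the second outfall, C = (143.0·15.74 + 17.00·350.0) / (143.0 + 17.00) = 51.25 mg/L.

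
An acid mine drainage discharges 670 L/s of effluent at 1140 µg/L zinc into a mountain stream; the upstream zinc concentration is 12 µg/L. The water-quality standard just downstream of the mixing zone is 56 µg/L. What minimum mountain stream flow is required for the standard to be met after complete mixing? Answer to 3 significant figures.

16500 L/s

Set C_mix = 56: (Q·12.00 + 670.0·1140) / (Q + 670.0) = 56
→ Q = 670.0·(1140 − 56)/(56 − 12.00) = 16510 L/s.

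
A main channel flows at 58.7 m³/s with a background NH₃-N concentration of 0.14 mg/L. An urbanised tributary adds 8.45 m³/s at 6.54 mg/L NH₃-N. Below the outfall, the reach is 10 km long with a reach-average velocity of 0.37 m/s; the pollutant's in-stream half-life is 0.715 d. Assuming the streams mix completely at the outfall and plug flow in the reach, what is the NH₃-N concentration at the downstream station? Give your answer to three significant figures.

0.698 mg/L

After mixing, C = (58.70·0.1400 + 8.450·6.540) / 67.15 = 63.48/67.15 = 0.9454 mg/L.
Travel time t = 10·1000 / 0.37 = 27030 s = 7.508 h.
Half-life 0.715 d → k = ln 2 / 0.715 = 0.9694 d⁻¹.
Decay over the reach: 0.9454·exp(−kt) = 0.9454·0.7384 = 0.6981 mg/L.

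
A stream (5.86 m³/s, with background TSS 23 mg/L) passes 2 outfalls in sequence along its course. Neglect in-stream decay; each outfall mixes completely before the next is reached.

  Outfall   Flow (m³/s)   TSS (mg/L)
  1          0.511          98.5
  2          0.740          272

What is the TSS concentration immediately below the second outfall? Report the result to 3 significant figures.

54.3 mg/L

Below outfall 1: Q → 6.371 m³/s, C = (5.860·23.00 + 0.5110·98.50)/6.371 = 29.06 mg/L.
Below outfall 2: Q → 7.111 m³/s, C = (6.371·29.06 + 0.7400·272.0)/7.111 = 54.34 mg/L.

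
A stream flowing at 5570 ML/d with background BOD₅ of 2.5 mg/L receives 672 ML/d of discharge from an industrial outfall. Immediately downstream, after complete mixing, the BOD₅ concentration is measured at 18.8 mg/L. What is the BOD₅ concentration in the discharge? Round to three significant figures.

154 mg/L

Mass balance: 5570·2.500 + 672.0·Cₑ = 6242·18.80
→ Cₑ = (6242·18.80 − 5570·2.500) / 672.0 = 153.9 mg/L.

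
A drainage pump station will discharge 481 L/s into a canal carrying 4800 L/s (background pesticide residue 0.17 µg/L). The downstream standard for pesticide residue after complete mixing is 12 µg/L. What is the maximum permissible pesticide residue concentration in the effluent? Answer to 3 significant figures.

At the limit, (Qr·Cr + Qe·Cₑ)/(Qr + Qe) = 12:
Cₑ = (5281·12 − 4800·0.1700) / 481.0 = 130.1 µg/L.

130 µg/L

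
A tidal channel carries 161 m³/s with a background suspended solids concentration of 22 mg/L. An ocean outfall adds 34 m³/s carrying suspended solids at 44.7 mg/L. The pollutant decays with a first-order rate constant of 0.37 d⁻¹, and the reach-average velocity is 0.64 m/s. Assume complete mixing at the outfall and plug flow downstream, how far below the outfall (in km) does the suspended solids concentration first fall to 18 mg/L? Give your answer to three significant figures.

54.7 km

Flow-weighted average: C = (161.0·22.00 + 34.00·44.70) / 195.0 = 5062/195.0 = 25.96 mg/L.
Set 25.96·exp(−k·t) = 18 → t = ln(25.96/18)/k = 85490 s = 23.75 h.
Distance = v·t = 0.64·85490 = 54710 m = 54.71 km.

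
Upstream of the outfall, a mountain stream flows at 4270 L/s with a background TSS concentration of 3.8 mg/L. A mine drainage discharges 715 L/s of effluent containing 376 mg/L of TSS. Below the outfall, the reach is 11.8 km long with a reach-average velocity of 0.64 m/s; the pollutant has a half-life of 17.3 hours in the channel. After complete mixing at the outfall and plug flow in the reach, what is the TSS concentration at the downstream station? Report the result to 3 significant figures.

46.6 mg/L

Flow-weighted average: C = (4270·3.800 + 715.0·376.0) / 4985 = 285100/4985 = 57.18 mg/L.
Travel time t = 11.8·1000 / 0.64 = 18440 s = 5.122 h.
Half-life 17.3 h → k = ln 2 / 17.3 = 0.04007 h⁻¹ = 0.9616 d⁻¹.
After decay, C = 57.18 × e^(−kt) = 57.18 × 0.8145 = 46.58 mg/L.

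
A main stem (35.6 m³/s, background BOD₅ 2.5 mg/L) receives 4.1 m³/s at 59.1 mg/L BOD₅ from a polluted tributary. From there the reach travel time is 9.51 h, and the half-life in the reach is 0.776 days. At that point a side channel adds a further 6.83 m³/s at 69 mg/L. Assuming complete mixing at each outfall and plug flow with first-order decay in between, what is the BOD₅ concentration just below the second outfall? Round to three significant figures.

15.1 mg/L

After mixing, C = (35.60·2.500 + 4.100·59.10) / 39.70 = 331.3/39.70 = 8.345 mg/L; combined flow 39.70 m³/s.
Half-life 0.776 d → k = ln 2 / 0.776 = 0.8932 d⁻¹.
Applying C = C₀e^(−kt): 8.345 × 0.7019 = 5.858 mg/L.
At the second outfall, C = (39.70·5.858 + 6.830·69.00) / (39.70 + 6.830) = 15.13 mg/L.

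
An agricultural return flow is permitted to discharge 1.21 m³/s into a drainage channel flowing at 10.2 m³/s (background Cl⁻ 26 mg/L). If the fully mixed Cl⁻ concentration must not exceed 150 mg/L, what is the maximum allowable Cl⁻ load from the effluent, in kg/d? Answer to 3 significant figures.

125000 kg/d

Mass balance at the limit: 10.20·26.00 + 1.210·Cₑ = 11.41·150 → Cₑ = 1195 mg/L.
Load = 1.210 m³/s × 1195 g/m³ × 86 400 s/d = 125000 kg/d.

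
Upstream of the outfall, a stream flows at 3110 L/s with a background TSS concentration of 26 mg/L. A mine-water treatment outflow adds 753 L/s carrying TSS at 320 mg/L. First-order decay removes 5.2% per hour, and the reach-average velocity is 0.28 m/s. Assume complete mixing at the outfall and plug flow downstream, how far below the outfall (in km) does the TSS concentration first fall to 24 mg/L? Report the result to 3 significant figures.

Flow-weighted average: C = (3110·26.00 + 753.0·320.0) / 3863 = 321800/3863 = 83.31 mg/L.
5.2%/h lost → k = −ln(1 − 0.052) = 0.05340 h⁻¹.
Set 83.31·exp(−k·t) = 24 → t = ln(83.31/24)/k = 83900 s = 23.30 h.
Distance = v·t = 0.28·83900 = 23490 m = 23.49 km.

23.5 km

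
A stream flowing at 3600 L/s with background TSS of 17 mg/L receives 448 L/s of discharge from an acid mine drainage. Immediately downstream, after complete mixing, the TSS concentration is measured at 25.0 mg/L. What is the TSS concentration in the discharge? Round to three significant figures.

89.3 mg/L

Mass balance: 3600·17.00 + 448.0·Cₑ = 4048·25.00
→ Cₑ = (4048·25.00 − 3600·17.00) / 448.0 = 89.29 mg/L.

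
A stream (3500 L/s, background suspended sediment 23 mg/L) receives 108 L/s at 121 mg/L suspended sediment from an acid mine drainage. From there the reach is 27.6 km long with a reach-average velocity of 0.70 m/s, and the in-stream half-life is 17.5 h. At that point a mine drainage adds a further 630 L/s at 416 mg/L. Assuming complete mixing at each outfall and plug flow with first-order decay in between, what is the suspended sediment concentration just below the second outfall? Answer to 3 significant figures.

76.1 mg/L

Conservation of mass: C = (3500·23.00 + 108.0·121.0) / 3608 = 93570/3608 = 25.93 mg/L; combined flow 3608 L/s.
Travel time t = 27.6·1000 / 0.70 = 39430 s = 10.95 h.
Half-life 17.5 h → k = ln 2 / 17.5 = 0.03961 h⁻¹ = 0.9506 d⁻¹.
Applying C = C₀e^(−kt): 25.93 × 0.6480 = 16.81 mg/L.
At the second outfall, C = (3608·16.81 + 630.0·416.0) / (3608 + 630.0) = 76.15 mg/L.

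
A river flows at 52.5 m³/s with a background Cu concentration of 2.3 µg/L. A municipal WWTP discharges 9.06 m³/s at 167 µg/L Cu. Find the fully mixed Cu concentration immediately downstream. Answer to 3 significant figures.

Conservation of mass: C = (52.50·2.300 + 9.060·167.0) / 61.56 = 1634/61.56 = 26.54 µg/L.

26.5 µg/L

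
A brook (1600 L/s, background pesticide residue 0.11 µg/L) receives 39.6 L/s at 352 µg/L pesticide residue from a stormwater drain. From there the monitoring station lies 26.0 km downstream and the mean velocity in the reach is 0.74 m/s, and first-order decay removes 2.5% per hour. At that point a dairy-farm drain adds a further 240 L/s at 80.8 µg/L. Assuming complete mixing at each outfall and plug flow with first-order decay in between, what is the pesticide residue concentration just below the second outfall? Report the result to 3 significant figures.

16.2 µg/L

Mixed concentration C = ΣQC/ΣQ = (1600·0.1100 + 39.60·352.0) / 1640 = 14120/1640 = 8.609 µg/L; combined flow 1640 L/s.
Travel time t = 26.0·1000 / 0.74 = 35140 s = 9.760 h.
2.5%/h lost → k = −ln(1 − 0.025) = 0.02532 h⁻¹.
Decay over the reach: 8.609·exp(−kt) = 8.609·0.7811 = 6.724 µg/L.
Second outfall: C = (1640·6.724 + 240.0·80.80)/1880 = 16.18 µg/L.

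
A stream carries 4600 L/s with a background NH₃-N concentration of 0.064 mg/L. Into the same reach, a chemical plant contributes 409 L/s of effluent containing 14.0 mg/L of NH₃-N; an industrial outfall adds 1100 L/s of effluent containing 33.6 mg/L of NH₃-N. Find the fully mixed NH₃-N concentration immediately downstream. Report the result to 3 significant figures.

Mass balance: C = (4600·0.06400 + 409.0·14.00 + 1100·33.60) / 6109 = 42980/6109 = 7.036 mg/L.

7.04 mg/L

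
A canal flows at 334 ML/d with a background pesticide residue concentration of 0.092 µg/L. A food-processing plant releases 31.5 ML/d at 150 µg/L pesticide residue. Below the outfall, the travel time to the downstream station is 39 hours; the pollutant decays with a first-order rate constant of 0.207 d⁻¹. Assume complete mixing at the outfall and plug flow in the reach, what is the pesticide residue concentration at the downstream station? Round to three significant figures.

9.29 µg/L

Mixed concentration C = ΣQC/ΣQ = (334.0·0.09200 + 31.50·150.0) / 365.5 = 4756/365.5 = 13.01 µg/L.
Decay over the reach: 13.01·exp(−kt) = 13.01·0.7144 = 9.295 µg/L.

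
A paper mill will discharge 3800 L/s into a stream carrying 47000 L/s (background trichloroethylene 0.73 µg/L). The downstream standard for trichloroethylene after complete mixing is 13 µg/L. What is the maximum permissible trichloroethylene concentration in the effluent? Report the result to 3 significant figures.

At the limit, (Qr·Cr + Qe·Cₑ)/(Qr + Qe) = 13:
Cₑ = (50800·13 − 47000·0.7300) / 3800 = 164.8 µg/L.

165 µg/L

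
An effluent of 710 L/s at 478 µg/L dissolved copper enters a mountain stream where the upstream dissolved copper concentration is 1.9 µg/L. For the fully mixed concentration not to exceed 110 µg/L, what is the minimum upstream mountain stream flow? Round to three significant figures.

2420 L/s

Set C_mix = 110: (Q·1.900 + 710.0·478.0) / (Q + 710.0) = 110
→ Q = 710.0·(478.0 − 110)/(110 − 1.900) = 2417 L/s.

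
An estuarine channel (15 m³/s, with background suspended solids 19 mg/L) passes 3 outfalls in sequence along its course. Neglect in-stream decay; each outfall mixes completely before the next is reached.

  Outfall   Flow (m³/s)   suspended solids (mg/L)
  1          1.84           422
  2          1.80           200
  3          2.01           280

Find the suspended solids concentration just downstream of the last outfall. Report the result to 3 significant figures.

96.1 mg/L

After outfall 1: Q = 15.00 + 1.840 = 16.84 m³/s; C = (15.00·19.00 + 1.840·422.0)/16.84 = 63.03 mg/L.
After outfall 2: Q = 16.84 + 1.800 = 18.64 m³/s; C = (16.84·63.03 + 1.800·200.0)/18.64 = 76.26 mg/L.
After outfall 3: Q = 18.64 + 2.010 = 20.65 m³/s; C = (18.64·76.26 + 2.010·280.0)/20.65 = 96.09 mg/L.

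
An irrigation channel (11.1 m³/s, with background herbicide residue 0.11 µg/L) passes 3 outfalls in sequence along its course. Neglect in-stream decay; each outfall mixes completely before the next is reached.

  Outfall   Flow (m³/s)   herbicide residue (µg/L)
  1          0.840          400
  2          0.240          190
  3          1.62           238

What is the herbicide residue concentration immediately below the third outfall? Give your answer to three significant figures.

55.7 µg/L

After outfall 1: Q = 11.10 + 0.8400 = 11.94 m³/s; C = (11.10·0.1100 + 0.8400·400.0)/11.94 = 28.24 µg/L.
After outfall 2: Q = 11.94 + 0.2400 = 12.18 m³/s; C = (11.94·28.24 + 0.2400·190.0)/12.18 = 31.43 µg/L.
After outfall 3: Q = 12.18 + 1.620 = 13.80 m³/s; C = (12.18·31.43 + 1.620·238.0)/13.80 = 55.68 µg/L.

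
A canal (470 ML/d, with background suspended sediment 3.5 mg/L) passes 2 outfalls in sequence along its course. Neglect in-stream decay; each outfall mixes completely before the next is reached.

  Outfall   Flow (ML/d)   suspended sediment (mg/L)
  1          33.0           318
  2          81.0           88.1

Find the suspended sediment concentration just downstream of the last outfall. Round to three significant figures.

Below outfall 1: Q → 503.0 ML/d, C = (470.0·3.500 + 33.00·318.0)/503.0 = 24.13 mg/L.
Below outfall 2: Q → 584.0 ML/d, C = (503.0·24.13 + 81.00·88.10)/584.0 = 33.01 mg/L.

33.0 mg/L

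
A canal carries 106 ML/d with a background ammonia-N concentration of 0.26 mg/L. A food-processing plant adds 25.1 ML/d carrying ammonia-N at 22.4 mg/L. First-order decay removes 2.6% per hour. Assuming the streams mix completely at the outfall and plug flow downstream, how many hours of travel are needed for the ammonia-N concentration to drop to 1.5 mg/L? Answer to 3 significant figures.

41.7 h

Mass balance: C = (106.0·0.2600 + 25.10·22.40) / 131.1 = 589.8/131.1 = 4.499 mg/L.
2.6%/h lost → k = −ln(1 − 0.026) = 0.02634 h⁻¹.
4.499·exp(−k·t) = 1.5 → t = ln(4.499/1.5)/k = 150100 s = 41.69 h.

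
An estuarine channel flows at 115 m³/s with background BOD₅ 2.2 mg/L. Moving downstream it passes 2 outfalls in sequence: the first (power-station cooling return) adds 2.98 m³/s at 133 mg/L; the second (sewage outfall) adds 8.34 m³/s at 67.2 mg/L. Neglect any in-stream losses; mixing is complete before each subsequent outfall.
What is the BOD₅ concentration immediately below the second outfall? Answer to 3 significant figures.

Below outfall 1: Q → 118.0 m³/s, C = (115.0·2.200 + 2.980·133.0)/118.0 = 5.504 mg/L.
Below outfall 2: Q → 126.3 m³/s, C = (118.0·5.504 + 8.340·67.20)/126.3 = 9.577 mg/L.

9.58 mg/L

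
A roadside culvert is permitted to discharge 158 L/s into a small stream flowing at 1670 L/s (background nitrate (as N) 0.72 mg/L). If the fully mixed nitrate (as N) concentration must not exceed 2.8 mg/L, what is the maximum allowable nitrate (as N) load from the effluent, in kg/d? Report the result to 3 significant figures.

338 kg/d

Mass balance at the limit: 1670·0.7200 + 158.0·Cₑ = 1828·2.8 → Cₑ = 24.78 mg/L.
158.0 L/s = 0.1580 m³/s. Load = 0.1580 m³/s × 24.78 g/m³ × 86 400 s/d = 338.3 kg/d.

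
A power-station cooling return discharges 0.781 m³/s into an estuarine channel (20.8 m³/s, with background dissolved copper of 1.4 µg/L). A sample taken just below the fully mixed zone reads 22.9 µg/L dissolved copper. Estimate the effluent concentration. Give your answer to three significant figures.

Mass balance: 20.80·1.400 + 0.7810·Cₑ = 21.58·22.90
→ Cₑ = (21.58·22.90 − 20.80·1.400) / 0.7810 = 595.5 µg/L.

595 µg/L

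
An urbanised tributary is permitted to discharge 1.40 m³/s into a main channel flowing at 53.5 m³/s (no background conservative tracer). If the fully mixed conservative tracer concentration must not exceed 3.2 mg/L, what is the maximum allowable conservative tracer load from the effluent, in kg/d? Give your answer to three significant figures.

15200 kg/d

Mass balance at the limit: 53.50·0 + 1.400·Cₑ = 54.90·3.2 → Cₑ = 125.5 mg/L.
Load = 1.400 m³/s × 125.5 g/m³ × 86 400 s/d = 15180 kg/d.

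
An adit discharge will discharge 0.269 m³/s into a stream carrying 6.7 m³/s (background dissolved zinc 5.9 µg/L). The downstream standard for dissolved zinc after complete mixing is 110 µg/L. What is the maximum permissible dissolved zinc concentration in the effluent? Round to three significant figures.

At the limit, (Qr·Cr + Qe·Cₑ)/(Qr + Qe) = 110:
Cₑ = (6.969·110 − 6.700·5.900) / 0.2690 = 2703 µg/L.

2700 µg/L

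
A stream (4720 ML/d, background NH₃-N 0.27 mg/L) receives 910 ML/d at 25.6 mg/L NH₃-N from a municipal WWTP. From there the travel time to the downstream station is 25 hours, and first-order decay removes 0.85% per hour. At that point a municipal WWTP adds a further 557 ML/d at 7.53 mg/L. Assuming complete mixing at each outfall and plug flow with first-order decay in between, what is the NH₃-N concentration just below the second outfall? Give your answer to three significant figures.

3.89 mg/L

Flow-weighted average: C = (4720·0.2700 + 910.0·25.60) / 5630 = 24570/5630 = 4.364 mg/L; combined flow 5630 ML/d.
0.85%/h lost → k = −ln(1 − 0.0085) = 0.008536 h⁻¹.
Decay over the reach: 4.364·exp(−kt) = 4.364·0.8078 = 3.526 mg/L.
At the second outfall, C = (5630·3.526 + 557.0·7.530) / (5630 + 557.0) = 3.886 mg/L.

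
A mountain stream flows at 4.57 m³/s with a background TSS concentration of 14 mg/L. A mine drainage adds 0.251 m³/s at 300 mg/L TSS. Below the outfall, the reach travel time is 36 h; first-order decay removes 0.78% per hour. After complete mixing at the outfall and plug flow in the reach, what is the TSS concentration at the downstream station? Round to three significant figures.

21.8 mg/L

Conservation of mass: C = (4.570·14.00 + 0.2510·300.0) / 4.821 = 139.3/4.821 = 28.89 mg/L.
0.78%/h lost → k = −ln(1 − 0.0078) = 0.007831 h⁻¹.
Applying C = C₀e^(−kt): 28.89 × 0.7543 = 21.79 mg/L.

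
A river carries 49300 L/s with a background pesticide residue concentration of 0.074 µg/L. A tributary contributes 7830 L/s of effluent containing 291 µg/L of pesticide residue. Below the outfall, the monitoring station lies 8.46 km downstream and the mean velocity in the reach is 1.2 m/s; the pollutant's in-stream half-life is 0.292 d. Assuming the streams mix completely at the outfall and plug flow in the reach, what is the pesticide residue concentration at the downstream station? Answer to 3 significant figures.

32.9 µg/L

After mixing, C = (49300·0.07400 + 7830·291.0) / 57130 = 2282000/57130 = 39.95 µg/L.
Travel time t = 8.46·1000 / 1.2 = 7050 s = 1.958 h.
Half-life 0.292 d → k = ln 2 / 0.292 = 2.374 d⁻¹.
First-order decay: C = 39.95·exp(−k·t) = 39.95·0.8239 = 32.91 µg/L.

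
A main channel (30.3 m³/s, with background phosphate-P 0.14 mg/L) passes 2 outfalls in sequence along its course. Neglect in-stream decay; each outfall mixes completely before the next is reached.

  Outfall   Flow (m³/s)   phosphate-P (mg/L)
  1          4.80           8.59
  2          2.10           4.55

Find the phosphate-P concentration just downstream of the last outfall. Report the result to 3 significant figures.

1.48 mg/L

Below outfall 1: Q → 35.10 m³/s, C = (30.30·0.1400 + 4.800·8.590)/35.10 = 1.296 mg/L.
Below outfall 2: Q → 37.20 m³/s, C = (35.10·1.296 + 2.100·4.550)/37.20 = 1.479 mg/L.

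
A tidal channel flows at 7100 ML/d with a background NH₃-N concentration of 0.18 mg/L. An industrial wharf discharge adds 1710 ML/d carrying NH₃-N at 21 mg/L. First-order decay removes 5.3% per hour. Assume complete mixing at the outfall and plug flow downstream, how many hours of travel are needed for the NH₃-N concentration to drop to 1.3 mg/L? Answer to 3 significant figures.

Conservation of mass: C = (7100·0.1800 + 1710·21.00) / 8810 = 37190/8810 = 4.221 mg/L.
5.3%/h lost → k = −ln(1 − 0.053) = 0.05446 h⁻¹.
4.221·exp(−k·t) = 1.3 → t = ln(4.221/1.3)/k = 77860 s = 21.63 h.

21.6 h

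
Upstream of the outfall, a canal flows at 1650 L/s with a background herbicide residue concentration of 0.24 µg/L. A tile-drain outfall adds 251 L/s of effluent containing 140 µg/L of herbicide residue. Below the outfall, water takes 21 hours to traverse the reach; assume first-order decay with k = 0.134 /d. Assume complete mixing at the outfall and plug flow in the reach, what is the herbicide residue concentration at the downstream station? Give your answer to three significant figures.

16.6 µg/L

Flow-weighted average: C = (1650·0.2400 + 251.0·140.0) / 1901 = 35540/1901 = 18.69 µg/L.
Decay over the reach: 18.69·exp(−kt) = 18.69·0.8894 = 16.63 µg/L.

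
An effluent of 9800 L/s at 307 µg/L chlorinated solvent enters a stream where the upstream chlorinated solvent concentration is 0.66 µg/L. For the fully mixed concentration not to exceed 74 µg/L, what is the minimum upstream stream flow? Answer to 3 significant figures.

31100 L/s

Set C_mix = 74: (Q·0.6600 + 9800·307.0) / (Q + 9800) = 74
→ Q = 9800·(307.0 − 74)/(74 − 0.6600) = 31130 L/s.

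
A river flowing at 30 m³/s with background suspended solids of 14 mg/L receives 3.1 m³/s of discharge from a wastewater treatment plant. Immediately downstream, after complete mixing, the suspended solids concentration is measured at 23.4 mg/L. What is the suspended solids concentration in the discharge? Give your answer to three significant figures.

114 mg/L

Mass balance: 30.00·14.00 + 3.100·Cₑ = 33.10·23.40
→ Cₑ = (33.10·23.40 − 30.00·14.00) / 3.100 = 114.4 mg/L.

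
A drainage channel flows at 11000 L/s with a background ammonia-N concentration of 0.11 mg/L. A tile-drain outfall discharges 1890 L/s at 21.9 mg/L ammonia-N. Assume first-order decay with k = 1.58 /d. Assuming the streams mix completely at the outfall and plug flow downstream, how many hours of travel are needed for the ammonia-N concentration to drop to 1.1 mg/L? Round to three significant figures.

16.7 h

After mixing, C = (11000·0.1100 + 1890·21.90) / 12890 = 42600/12890 = 3.305 mg/L.
3.305·exp(−k·t) = 1.1 → t = ln(3.305/1.1)/k = 60160 s = 16.71 h.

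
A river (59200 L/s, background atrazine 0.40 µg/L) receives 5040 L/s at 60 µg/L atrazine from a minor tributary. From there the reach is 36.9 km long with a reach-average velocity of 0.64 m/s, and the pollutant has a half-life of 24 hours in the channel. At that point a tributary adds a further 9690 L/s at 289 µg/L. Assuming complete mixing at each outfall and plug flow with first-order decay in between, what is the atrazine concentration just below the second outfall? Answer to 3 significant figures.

40.7 µg/L

Flow-weighted average: C = (59200·0.4000 + 5040·60.00) / 64240 = 326100/64240 = 5.076 µg/L; combined flow 64240 L/s.
Travel time t = 36.9·1000 / 0.64 = 57660 s = 16.02 h.
Half-life 24 h → k = ln 2 / 24 = 0.02888 h⁻¹ = 0.6931 d⁻¹.
Applying C = C₀e^(−kt): 5.076 × 0.6297 = 3.196 µg/L.
Second outfall: C = (64240·3.196 + 9690·289.0)/73930 = 40.66 µg/L.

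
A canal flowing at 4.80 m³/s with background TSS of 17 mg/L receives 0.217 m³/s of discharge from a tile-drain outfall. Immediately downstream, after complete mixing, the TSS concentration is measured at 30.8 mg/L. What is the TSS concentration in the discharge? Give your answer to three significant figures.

Mass balance: 4.800·17.00 + 0.2170·Cₑ = 5.017·30.80
→ Cₑ = (5.017·30.80 − 4.800·17.00) / 0.2170 = 336.1 mg/L.

336 mg/L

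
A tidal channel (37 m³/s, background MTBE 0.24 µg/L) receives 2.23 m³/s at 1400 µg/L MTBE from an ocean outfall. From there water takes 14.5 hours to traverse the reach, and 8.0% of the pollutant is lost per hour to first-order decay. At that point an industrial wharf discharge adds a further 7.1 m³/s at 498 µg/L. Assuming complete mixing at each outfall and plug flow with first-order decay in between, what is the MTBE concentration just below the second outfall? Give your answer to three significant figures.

96.5 µg/L

Flow-weighted average: C = (37.00·0.2400 + 2.230·1400) / 39.23 = 3131/39.23 = 79.81 µg/L; combined flow 39.23 m³/s.
8.0%/h lost → k = −ln(1 − 0.08) = 0.08338 h⁻¹.
After decay, C = 79.81 × e^(−kt) = 79.81 × 0.2985 = 23.82 µg/L.
At the second outfall, C = (39.23·23.82 + 7.100·498.0) / (39.23 + 7.100) = 96.49 µg/L.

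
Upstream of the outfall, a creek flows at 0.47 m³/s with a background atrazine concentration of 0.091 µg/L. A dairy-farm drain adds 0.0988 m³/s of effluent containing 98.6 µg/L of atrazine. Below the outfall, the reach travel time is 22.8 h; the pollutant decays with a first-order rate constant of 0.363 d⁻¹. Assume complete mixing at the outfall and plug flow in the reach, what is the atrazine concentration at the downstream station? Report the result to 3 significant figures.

12.2 µg/L

Mixed concentration C = ΣQC/ΣQ = (0.4700·0.09100 + 0.09880·98.60) / 0.5688 = 9.784/0.5688 = 17.20 µg/L.
First-order decay: C = 17.20·exp(−k·t) = 17.20·0.7083 = 12.18 µg/L.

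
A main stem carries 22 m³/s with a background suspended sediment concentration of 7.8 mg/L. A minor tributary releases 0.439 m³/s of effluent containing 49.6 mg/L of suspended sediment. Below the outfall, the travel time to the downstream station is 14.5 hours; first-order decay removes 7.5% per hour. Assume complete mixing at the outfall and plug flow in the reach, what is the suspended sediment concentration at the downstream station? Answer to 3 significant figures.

2.78 mg/L

Mixed concentration C = ΣQC/ΣQ = (22.00·7.800 + 0.4390·49.60) / 22.44 = 193.4/22.44 = 8.618 mg/L.
7.5%/h lost → k = −ln(1 − 0.075) = 0.07796 h⁻¹.
After decay, C = 8.618 × e^(−kt) = 8.618 × 0.3229 = 2.783 mg/L.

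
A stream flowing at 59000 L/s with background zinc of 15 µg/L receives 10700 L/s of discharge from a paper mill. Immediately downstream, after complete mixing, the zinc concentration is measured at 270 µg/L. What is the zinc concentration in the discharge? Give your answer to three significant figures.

1680 µg/L

Mass balance: 59000·15.00 + 10700·Cₑ = 69700·270.0
→ Cₑ = (69700·270.0 − 59000·15.00) / 10700 = 1676 µg/L.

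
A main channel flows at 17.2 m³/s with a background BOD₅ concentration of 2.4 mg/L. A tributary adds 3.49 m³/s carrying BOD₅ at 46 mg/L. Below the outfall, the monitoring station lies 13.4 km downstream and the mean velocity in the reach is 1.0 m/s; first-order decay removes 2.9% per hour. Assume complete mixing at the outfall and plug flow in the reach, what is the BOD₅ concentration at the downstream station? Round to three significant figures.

After mixing, C = (17.20·2.400 + 3.490·46.00) / 20.69 = 201.8/20.69 = 9.754 mg/L.
Travel time t = 13.4·1000 / 1.0 = 13400 s = 3.722 h.
2.9%/h lost → k = −ln(1 − 0.029) = 0.02943 h⁻¹.
After decay, C = 9.754 × e^(−kt) = 9.754 × 0.8962 = 8.742 mg/L.

8.74 mg/L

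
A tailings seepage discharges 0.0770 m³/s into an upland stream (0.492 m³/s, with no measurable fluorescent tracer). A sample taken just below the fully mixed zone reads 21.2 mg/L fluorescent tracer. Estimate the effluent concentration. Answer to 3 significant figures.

157 mg/L

Mass balance: 0.4920·0 + 0.07700·Cₑ = 0.5690·21.20
→ Cₑ = (0.5690·21.20 − 0.4920·0) / 0.07700 = 156.7 mg/L.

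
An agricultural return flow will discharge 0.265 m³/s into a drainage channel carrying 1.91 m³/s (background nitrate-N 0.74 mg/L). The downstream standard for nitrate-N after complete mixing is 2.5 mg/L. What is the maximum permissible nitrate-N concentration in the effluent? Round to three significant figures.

At the limit, (Qr·Cr + Qe·Cₑ)/(Qr + Qe) = 2.5:
Cₑ = (2.175·2.5 − 1.910·0.7400) / 0.2650 = 15.19 mg/L.

15.2 mg/L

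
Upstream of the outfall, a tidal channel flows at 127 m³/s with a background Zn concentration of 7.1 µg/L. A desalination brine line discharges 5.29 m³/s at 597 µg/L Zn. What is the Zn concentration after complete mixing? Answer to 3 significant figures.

Conservation of mass: C = (127.0·7.100 + 5.290·597.0) / 132.3 = 4060/132.3 = 30.69 µg/L.

30.7 µg/L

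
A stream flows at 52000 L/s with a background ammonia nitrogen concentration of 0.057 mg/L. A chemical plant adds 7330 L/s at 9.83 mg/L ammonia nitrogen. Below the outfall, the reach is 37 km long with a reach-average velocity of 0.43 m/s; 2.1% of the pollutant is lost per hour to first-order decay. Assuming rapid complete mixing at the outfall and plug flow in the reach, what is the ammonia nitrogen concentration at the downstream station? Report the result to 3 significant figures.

0.761 mg/L

Flow-weighted average: C = (52000·0.05700 + 7330·9.830) / 59330 = 75020/59330 = 1.264 mg/L.
Travel time t = 37·1000 / 0.43 = 86050 s = 23.90 h.
2.1%/h lost → k = −ln(1 − 0.021) = 0.02122 h⁻¹.
Decay over the reach: 1.264·exp(−kt) = 1.264·0.6021 = 0.7613 mg/L.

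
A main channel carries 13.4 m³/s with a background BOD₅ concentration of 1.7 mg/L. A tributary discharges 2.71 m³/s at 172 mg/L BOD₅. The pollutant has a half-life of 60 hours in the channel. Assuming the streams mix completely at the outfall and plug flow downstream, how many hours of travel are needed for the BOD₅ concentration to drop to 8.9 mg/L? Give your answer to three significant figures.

106 h

Conservation of mass: C = (13.40·1.700 + 2.710·172.0) / 16.11 = 488.9/16.11 = 30.35 mg/L.
Half-life 60 h → k = ln 2 / 60 = 0.01155 h⁻¹ = 0.2773 d⁻¹.
30.35·exp(−k·t) = 8.9 → t = ln(30.35/8.9)/k = 382300 s = 106.2 h.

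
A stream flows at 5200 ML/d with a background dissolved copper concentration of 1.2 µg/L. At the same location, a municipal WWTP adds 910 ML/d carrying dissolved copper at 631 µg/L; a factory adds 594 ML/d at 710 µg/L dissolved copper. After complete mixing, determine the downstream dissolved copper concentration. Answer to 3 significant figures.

149 µg/L

Mass balance: C = (5200·1.200 + 910.0·631.0 + 594.0·710.0) / 6704 = 1002000/6704 = 149.5 µg/L.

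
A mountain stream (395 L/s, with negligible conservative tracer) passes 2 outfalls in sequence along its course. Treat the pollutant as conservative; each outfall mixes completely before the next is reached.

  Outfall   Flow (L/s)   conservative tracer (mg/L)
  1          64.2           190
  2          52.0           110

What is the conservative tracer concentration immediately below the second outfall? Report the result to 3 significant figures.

Outfall 1: combined Q = 459.2 L/s; C = (395.0·0 + 64.20·190.0)/459.2 = 26.56 mg/L.
Outfall 2: combined Q = 511.2 L/s; C = (459.2·26.56 + 52.00·110.0)/511.2 = 35.05 mg/L.

35.1 mg/L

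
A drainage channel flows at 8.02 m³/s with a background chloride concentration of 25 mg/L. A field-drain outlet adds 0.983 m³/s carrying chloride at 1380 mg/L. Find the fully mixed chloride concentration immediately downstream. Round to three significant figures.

173 mg/L

Mixed concentration C = ΣQC/ΣQ = (8.020·25.00 + 0.9830·1380) / 9.003 = 1557/9.003 = 172.9 mg/L.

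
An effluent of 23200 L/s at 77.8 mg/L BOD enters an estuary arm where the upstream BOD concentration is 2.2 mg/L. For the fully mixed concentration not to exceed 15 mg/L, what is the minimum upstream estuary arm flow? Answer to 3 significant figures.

114000 L/s

Set C_mix = 15: (Q·2.200 + 23200·77.80) / (Q + 23200) = 15
→ Q = 23200·(77.80 − 15)/(15 − 2.200) = 113800 L/s.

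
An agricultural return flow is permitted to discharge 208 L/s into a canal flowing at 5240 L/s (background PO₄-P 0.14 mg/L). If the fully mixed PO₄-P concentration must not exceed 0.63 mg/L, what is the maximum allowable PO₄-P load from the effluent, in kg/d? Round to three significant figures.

233 kg/d

Mass balance at the limit: 5240·0.1400 + 208.0·Cₑ = 5448·0.63 → Cₑ = 12.97 mg/L.
208.0 L/s = 0.2080 m³/s. Load = 0.2080 m³/s × 12.97 g/m³ × 86 400 s/d = 233.2 kg/d.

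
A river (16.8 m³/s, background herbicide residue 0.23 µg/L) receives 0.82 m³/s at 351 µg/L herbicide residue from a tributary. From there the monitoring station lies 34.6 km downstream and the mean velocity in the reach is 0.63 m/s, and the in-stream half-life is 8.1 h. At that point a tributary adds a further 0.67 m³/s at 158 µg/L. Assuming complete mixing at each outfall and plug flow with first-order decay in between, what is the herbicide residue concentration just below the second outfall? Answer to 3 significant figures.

10.1 µg/L

Flow-weighted average: C = (16.80·0.2300 + 0.8200·351.0) / 17.62 = 291.7/17.62 = 16.55 µg/L; combined flow 17.62 m³/s.
Travel time t = 34.6·1000 / 0.63 = 54920 s = 15.26 h.
Half-life 8.1 h → k = ln 2 / 8.1 = 0.08557 h⁻¹ = 2.054 d⁻¹.
Decay over the reach: 16.55·exp(−kt) = 16.55·0.2710 = 4.487 µg/L.
At the second outfall, C = (17.62·4.487 + 0.6700·158.0) / (17.62 + 0.6700) = 10.11 µg/L.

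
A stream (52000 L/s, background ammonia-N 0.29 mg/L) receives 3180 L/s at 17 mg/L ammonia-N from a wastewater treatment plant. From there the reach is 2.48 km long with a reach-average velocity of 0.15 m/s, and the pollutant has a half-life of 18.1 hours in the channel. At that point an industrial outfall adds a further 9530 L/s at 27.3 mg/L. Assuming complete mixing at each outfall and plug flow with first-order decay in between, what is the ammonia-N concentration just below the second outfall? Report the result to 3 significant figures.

4.92 mg/L

Mixed concentration C = ΣQC/ΣQ = (52000·0.2900 + 3180·17.00) / 55180 = 69140/55180 = 1.253 mg/L; combined flow 55180 L/s.
Travel time t = 2.48·1000 / 0.15 = 16530 s = 4.593 h.
Half-life 18.1 h → k = ln 2 / 18.1 = 0.03830 h⁻¹ = 0.9191 d⁻¹.
Decay over the reach: 1.253·exp(−kt) = 1.253·0.8387 = 1.051 mg/L.
At the second outfall, C = (55180·1.051 + 9530·27.30) / (55180 + 9530) = 4.917 mg/L.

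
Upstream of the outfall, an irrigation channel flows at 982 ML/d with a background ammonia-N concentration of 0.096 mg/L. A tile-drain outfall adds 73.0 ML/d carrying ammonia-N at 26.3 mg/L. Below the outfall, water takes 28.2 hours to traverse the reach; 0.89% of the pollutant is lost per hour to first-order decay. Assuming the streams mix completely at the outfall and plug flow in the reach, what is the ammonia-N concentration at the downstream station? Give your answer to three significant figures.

Flow-weighted average: C = (982.0·0.09600 + 73.00·26.30) / 1055 = 2014/1055 = 1.909 mg/L.
0.89%/h lost → k = −ln(1 − 0.0089) = 0.008940 h⁻¹.
Decay over the reach: 1.909·exp(−kt) = 1.909·0.7772 = 1.484 mg/L.

1.48 mg/L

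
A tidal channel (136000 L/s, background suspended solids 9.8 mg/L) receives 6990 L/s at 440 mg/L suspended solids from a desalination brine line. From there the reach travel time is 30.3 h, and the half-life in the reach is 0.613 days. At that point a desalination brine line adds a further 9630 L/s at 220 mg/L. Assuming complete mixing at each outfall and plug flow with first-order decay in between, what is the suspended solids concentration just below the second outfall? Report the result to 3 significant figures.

Flow-weighted average: C = (136000·9.800 + 6990·440.0) / 143000 = 4408000/143000 = 30.83 mg/L; combined flow 143000 L/s.
Half-life 0.613 d → k = ln 2 / 0.613 = 1.131 d⁻¹.
Decay over the reach: 30.83·exp(−kt) = 30.83·0.2399 = 7.396 mg/L.
At the second outfall, C = (143000·7.396 + 9630·220.0) / (143000 + 9630) = 20.81 mg/L.

20.8 mg/L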